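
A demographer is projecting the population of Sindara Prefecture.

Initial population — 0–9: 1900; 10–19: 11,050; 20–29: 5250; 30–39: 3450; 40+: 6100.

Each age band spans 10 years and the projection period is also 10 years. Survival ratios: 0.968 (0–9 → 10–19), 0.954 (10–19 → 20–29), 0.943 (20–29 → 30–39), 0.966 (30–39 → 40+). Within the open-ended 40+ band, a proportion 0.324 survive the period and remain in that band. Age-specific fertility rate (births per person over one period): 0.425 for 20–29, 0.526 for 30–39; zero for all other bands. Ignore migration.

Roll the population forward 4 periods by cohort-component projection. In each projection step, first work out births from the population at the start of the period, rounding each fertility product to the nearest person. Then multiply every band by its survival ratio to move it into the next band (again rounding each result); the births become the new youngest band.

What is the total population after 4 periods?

23699

Call the bands 1 to 5, youngest first.
After projecting period 1:
Births: 5250 × 0.425 = 2231  |  3450 × 0.526 = 1815 — total 4046
Band 2: 1900 × 0.968 = 1839
Band 3: 11050 × 0.954 = 10542
Band 4: 5250 × 0.943 = 4951
Band 5: 3450 × 0.966 + 6100 × 0.324 = 3333 + 1976 = 5309
Population now: 0–9=4046, 10–19=1839, 20–29=10542, 30–39=4951, 40+=5309
After projecting period 2:
Births: 10542 × 0.425 = 4480  |  4951 × 0.526 = 2604 — total 7084
Band 2: 4046 × 0.968 = 3917
Band 3: 1839 × 0.954 = 1754
Band 4: 10542 × 0.943 = 9941
Band 5: 4951 × 0.966 + 5309 × 0.324 = 4783 + 1720 = 6503
Population now: 0–9=7084, 10–19=3917, 20–29=1754, 30–39=9941, 40+=6503
After projecting period 3:
Births: 1754 × 0.425 = 745  |  9941 × 0.526 = 5229 — total 5974
Band 2: 7084 × 0.968 = 6857
Band 3: 3917 × 0.954 = 3737
Band 4: 1754 × 0.943 = 1654
Band 5: 9941 × 0.966 + 6503 × 0.324 = 9603 + 2107 = 11710
Population now: 0–9=5974, 10–19=6857, 20–29=3737, 30–39=1654, 40+=11710
After projecting period 4:
Births: 3737 × 0.425 = 1588  |  1654 × 0.526 = 870 — total 2458
Band 2: 5974 × 0.968 = 5783
Band 3: 6857 × 0.954 = 6542
Band 4: 3737 × 0.943 = 3524
Band 5: 1654 × 0.966 + 11710 × 0.324 = 1598 + 3794 = 5392
Population now: 0–9=2458, 10–19=5783, 20–29=6542, 30–39=3524, 40+=5392
Total after period 4: 2458 + 5783 + 6542 + 3524 + 5392 = 23699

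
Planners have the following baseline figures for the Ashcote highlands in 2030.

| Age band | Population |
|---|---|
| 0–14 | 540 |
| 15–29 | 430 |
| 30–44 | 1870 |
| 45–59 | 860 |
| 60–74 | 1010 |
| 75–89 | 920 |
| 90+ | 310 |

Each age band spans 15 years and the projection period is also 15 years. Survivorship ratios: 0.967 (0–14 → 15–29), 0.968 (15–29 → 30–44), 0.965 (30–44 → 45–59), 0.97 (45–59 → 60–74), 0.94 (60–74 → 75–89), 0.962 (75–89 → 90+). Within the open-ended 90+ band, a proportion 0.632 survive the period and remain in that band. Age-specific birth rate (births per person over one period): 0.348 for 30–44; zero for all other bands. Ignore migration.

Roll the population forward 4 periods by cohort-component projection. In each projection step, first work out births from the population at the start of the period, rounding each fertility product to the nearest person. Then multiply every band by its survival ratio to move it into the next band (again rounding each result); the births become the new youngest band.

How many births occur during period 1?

651

— Period 1 —
Births: 1870 * 0.348 = 651
15–29: 540 * 0.967 = 522
30–44: 430 * 0.968 = 416
45–59: 1870 * 0.965 = 1805
60–74: 860 * 0.97 = 834
75–89: 1010 * 0.94 = 949
90+: 920 * 0.962 + 310 * 0.632 = 885 + 196 = 1081
Giving 651 / 522 / 416 / 1805 / 834 / 949 / 1081.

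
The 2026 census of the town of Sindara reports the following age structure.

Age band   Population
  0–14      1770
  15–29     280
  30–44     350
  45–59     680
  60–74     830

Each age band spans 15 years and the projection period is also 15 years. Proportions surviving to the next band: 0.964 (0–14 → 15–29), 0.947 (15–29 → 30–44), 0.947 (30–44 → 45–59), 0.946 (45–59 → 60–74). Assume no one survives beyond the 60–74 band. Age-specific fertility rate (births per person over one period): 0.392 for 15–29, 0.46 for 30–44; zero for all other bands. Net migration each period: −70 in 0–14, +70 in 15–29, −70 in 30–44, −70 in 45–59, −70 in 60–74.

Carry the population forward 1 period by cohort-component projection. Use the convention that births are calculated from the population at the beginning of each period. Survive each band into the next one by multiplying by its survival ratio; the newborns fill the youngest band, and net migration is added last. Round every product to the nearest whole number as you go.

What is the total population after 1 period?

3006

— Period 1 —
Births: 280 * 0.392 = 110 ; 350 * 0.46 = 161 — total 271
15–29: 1770 * 0.964 = 1706
30–44: 280 * 0.947 = 265
45–59: 350 * 0.947 = 331
60–74: 680 * 0.946 = 643
Net migration: 0–14 − 70 → 201; 15–29 + 70 → 1776; 30–44 − 70 → 195; 45–59 − 70 → 261; 60–74 − 70 → 573
Population now: 0–14=201, 15–29=1776, 30–44=195, 45–59=261, 60–74=573
Total after period 1: 201 + 1776 + 195 + 261 + 573 = 3006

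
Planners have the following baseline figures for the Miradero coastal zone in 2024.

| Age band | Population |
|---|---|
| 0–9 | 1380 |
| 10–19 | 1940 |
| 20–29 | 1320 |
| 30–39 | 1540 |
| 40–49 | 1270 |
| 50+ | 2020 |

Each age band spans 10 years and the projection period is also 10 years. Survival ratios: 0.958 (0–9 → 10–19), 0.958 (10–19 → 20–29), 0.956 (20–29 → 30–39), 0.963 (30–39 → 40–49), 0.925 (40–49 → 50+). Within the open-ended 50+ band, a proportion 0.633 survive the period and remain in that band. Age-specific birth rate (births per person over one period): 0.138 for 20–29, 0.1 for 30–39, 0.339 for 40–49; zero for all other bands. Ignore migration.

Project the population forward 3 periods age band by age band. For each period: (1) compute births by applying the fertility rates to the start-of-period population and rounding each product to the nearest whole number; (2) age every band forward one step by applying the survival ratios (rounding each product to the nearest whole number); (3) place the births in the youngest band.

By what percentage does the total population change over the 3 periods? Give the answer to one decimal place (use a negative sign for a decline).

-13.3

Call the groups 1 to 6, youngest first.
— Period 1 —
Births: 1320 * 0.138 = 182  |  1540 * 0.1 = 154  |  1270 * 0.339 = 431 — total 767
Group 2: 1380 * 0.958 = 1322
Group 3: 1940 * 0.958 = 1859
Group 4: 1320 * 0.956 = 1262
Group 5: 1540 * 0.963 = 1483
Group 6: 1270 * 0.925 + 2020 * 0.633 = 1175 + 1279 = 2454
End of period: [767, 1322, 1859, 1262, 1483, 2454]
— Period 2 —
Births: 1859 * 0.138 = 257  |  1262 * 0.1 = 126  |  1483 * 0.339 = 503 — total 886
Group 2: 767 * 0.958 = 735
Group 3: 1322 * 0.958 = 1266
Group 4: 1859 * 0.956 = 1777
Group 5: 1262 * 0.963 = 1215
Group 6: 1483 * 0.925 + 2454 * 0.633 = 1372 + 1553 = 2925
End of period: [886, 735, 1266, 1777, 1215, 2925]
— Period 3 —
Births: 1266 * 0.138 = 175  |  1777 * 0.1 = 178  |  1215 * 0.339 = 412 — total 765
Group 2: 886 * 0.958 = 849
Group 3: 735 * 0.958 = 704
Group 4: 1266 * 0.956 = 1210
Group 5: 1777 * 0.963 = 1711
Group 6: 1215 * 0.925 + 2925 * 0.633 = 1124 + 1852 = 2976
End of period: [765, 849, 704, 1210, 1711, 2976]
Total: 9470 → 8215; change = -1255; percentage change = -13.3%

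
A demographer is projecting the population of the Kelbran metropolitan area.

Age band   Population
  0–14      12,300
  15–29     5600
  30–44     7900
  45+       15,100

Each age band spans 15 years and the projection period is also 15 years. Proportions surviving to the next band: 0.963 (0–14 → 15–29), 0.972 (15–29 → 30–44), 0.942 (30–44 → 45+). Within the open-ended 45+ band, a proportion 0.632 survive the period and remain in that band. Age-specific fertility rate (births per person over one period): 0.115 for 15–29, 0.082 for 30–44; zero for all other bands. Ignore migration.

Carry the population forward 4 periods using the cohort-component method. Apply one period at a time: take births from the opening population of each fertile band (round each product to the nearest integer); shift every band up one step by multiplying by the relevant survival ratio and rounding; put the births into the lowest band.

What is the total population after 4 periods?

17367

Call the groups 1 to 4, youngest first.
Period 1:
Births: 5600 * 0.115 = 644, 7900 * 0.082 = 648 ⇒ total 1292
Group 2: 12300 * 0.963 = 11845
Group 3: 5600 * 0.972 = 5443
Group 4: 7900 * 0.942 + 15100 * 0.632 = 7442 + 9543 = 16985
End of period: [1292, 11845, 5443, 16985]
Period 2:
Births: 11845 * 0.115 = 1362, 5443 * 0.082 = 446 ⇒ total 1808
Group 2: 1292 * 0.963 = 1244
Group 3: 11845 * 0.972 = 11513
Group 4: 5443 * 0.942 + 16985 * 0.632 = 5127 + 10735 = 15862
End of period: [1808, 1244, 11513, 15862]
Period 3:
Births: 1244 * 0.115 = 143, 11513 * 0.082 = 944 ⇒ total 1087
Group 2: 1808 * 0.963 = 1741
Group 3: 1244 * 0.972 = 1209
Group 4: 11513 * 0.942 + 15862 * 0.632 = 10845 + 10025 = 20870
End of period: [1087, 1741, 1209, 20870]
Period 4:
Births: 1741 * 0.115 = 200, 1209 * 0.082 = 99 ⇒ total 299
Group 2: 1087 * 0.963 = 1047
Group 3: 1741 * 0.972 = 1692
Group 4: 1209 * 0.942 + 20870 * 0.632 = 1139 + 13190 = 14329
End of period: [299, 1047, 1692, 14329]
Total after period 4: 299 + 1047 + 1692 + 14329 = 17367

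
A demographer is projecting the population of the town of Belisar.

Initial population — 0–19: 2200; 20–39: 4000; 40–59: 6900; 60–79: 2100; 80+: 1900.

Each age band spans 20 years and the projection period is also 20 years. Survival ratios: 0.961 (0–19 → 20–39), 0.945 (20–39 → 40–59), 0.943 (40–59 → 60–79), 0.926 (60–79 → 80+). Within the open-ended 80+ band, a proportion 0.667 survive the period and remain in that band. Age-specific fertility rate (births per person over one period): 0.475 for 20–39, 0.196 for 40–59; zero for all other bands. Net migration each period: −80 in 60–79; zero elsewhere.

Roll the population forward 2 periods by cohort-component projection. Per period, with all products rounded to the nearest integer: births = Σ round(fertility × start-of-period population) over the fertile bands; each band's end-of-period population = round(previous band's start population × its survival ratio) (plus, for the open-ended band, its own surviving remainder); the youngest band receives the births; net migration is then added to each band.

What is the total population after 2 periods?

18446

— Period 1 —
Births: 4000 × 0.475 = 1900  |  6900 × 0.196 = 1352 ⇒ total 3252
20–39: 2200 × 0.961 = 2114
40–59: 4000 × 0.945 = 3780
60–79: 6900 × 0.943 = 6507
80+: 2100 × 0.926 + 1900 × 0.667 = 1945 + 1267 = 3212
Net migration: 60–79 − 80 → 6427
End of period: [3252, 2114, 3780, 6427, 3212]
— Period 2 —
Births: 2114 × 0.475 = 1004  |  3780 × 0.196 = 741 ⇒ total 1745
20–39: 3252 × 0.961 = 3125
40–59: 2114 × 0.945 = 1998
60–79: 3780 × 0.943 = 3565
80+: 6427 × 0.926 + 3212 × 0.667 = 5951 + 2142 = 8093
Net migration: 60–79 − 80 → 3485
End of period: [1745, 3125, 1998, 3485, 8093]
Total after period 2: 1745 + 3125 + 1998 + 3485 + 8093 = 18446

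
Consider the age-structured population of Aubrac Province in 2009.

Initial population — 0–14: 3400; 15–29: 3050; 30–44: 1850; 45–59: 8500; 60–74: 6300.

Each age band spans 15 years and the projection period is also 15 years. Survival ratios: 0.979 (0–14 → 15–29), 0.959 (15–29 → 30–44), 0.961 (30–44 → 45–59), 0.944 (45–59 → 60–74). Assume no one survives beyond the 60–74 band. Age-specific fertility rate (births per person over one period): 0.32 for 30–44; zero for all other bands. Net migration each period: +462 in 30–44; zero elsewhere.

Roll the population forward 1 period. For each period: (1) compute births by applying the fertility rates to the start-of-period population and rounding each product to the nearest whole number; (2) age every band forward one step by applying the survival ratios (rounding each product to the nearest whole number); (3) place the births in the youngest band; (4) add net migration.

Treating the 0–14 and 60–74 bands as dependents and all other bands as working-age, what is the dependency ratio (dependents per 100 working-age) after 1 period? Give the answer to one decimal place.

101.4

After projecting period 1:
Births: 1850 × 0.32 = 592
15–29: 3400 × 0.979 = 3329
30–44: 3050 × 0.959 = 2925
45–59: 1850 × 0.961 = 1778
60–74: 8500 × 0.944 = 8024
Net migration: 30–44 + 462 → 3387
End of period: [592, 3329, 3387, 1778, 8024]
Dependents (band 0–14 + band 60–74) = 592 + 8024 = 8616; working-age = 8494; ratio = 8616/8494 × 100 = 101.4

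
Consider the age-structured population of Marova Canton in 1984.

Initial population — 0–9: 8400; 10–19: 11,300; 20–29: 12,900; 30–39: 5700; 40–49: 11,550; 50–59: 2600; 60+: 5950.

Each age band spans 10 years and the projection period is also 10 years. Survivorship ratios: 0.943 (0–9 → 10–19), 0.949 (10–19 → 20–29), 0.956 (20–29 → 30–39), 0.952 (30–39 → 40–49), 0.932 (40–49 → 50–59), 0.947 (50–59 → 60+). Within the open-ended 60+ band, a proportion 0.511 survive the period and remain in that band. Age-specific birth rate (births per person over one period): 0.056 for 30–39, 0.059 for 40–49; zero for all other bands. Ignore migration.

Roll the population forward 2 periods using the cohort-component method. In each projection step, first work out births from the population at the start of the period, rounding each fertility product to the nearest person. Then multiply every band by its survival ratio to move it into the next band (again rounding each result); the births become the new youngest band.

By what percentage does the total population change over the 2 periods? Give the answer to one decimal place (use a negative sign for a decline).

-15.2

Numbering the bands 1..7 from youngest to oldest:
[period 1]
Births: 5700 × 0.056 = 319  |  11550 × 0.059 = 681 → total 1000
Band 2: 8400 × 0.943 = 7921
Band 3: 11300 × 0.949 = 10724
Band 4: 12900 × 0.956 = 12332
Band 5: 5700 × 0.952 = 5426
Band 6: 11550 × 0.932 = 10765
Band 7: 2600 × 0.947 + 5950 × 0.511 = 2462 + 3040 = 5502
Giving 1000 / 7921 / 10724 / 12332 / 5426 / 10765 / 5502.
[period 2]
Births: 12332 × 0.056 = 691  |  5426 × 0.059 = 320 → total 1011
Band 2: 1000 × 0.943 = 943
Band 3: 7921 × 0.949 = 7517
Band 4: 10724 × 0.956 = 10252
Band 5: 12332 × 0.952 = 11740
Band 6: 5426 × 0.932 = 5057
Band 7: 10765 × 0.947 + 5502 × 0.511 = 10194 + 2812 = 13006
Giving 1011 / 943 / 7517 / 10252 / 11740 / 5057 / 13006.
Total: 58400 → 49526; change = -8874; percentage change = -15.2%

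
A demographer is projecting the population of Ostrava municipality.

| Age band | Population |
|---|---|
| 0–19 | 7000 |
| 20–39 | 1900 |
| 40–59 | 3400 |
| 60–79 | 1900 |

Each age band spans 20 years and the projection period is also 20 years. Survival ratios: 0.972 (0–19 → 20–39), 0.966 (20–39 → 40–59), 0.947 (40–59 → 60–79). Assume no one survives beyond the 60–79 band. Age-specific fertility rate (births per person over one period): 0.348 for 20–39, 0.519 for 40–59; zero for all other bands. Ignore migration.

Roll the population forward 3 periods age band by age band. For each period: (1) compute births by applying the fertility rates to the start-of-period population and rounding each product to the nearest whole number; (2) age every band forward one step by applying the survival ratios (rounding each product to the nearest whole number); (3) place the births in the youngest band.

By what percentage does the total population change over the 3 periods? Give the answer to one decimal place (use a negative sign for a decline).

Let band 1 be 0–19 through band 4 = 60–79.
[period 1]
Births: 1900 × 0.348 = 661 ; 3400 × 0.519 = 1765 ⇒ total 2426
Band 2: 7000 × 0.972 = 6804
Band 3: 1900 × 0.966 = 1835
Band 4: 3400 × 0.947 = 3220
→ [2426, 6804, 1835, 3220]
[period 2]
Births: 6804 × 0.348 = 2368 ; 1835 × 0.519 = 952 ⇒ total 3320
Band 2: 2426 × 0.972 = 2358
Band 3: 6804 × 0.966 = 6573
Band 4: 1835 × 0.947 = 1738
→ [3320, 2358, 6573, 1738]
[period 3]
Births: 2358 × 0.348 = 821 ; 6573 × 0.519 = 3411 ⇒ total 4232
Band 2: 3320 × 0.972 = 3227
Band 3: 2358 × 0.966 = 2278
Band 4: 6573 × 0.947 = 6225
→ [4232, 3227, 2278, 6225]
Total: 14200 → 15962; change = 1762; percentage change = 12.4%

12.4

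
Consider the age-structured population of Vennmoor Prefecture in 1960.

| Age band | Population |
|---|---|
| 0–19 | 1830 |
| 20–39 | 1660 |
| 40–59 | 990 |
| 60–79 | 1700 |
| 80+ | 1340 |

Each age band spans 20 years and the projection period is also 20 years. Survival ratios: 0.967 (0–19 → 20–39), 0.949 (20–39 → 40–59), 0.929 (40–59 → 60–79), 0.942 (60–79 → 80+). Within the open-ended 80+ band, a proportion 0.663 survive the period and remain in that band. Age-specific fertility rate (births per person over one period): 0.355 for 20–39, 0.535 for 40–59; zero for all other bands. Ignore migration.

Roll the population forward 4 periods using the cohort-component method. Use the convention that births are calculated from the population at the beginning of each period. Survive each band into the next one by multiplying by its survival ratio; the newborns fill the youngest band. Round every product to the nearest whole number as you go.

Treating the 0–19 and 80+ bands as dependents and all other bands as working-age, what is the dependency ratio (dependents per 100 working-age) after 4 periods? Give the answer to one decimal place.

128.2

[period 1]
Births: 1660 × 0.355 = 589  |  990 × 0.535 = 530 — total 1119
20–39: 1830 × 0.967 = 1770
40–59: 1660 × 0.949 = 1575
60–79: 990 × 0.929 = 920
80+: 1700 × 0.942 + 1340 × 0.663 = 1601 + 888 = 2489
→ [1119, 1770, 1575, 920, 2489]
[period 2]
Births: 1770 × 0.355 = 628  |  1575 × 0.535 = 843 — total 1471
20–39: 1119 × 0.967 = 1082
40–59: 1770 × 0.949 = 1680
60–79: 1575 × 0.929 = 1463
80+: 920 × 0.942 + 2489 × 0.663 = 867 + 1650 = 2517
→ [1471, 1082, 1680, 1463, 2517]
[period 3]
Births: 1082 × 0.355 = 384  |  1680 × 0.535 = 899 — total 1283
20–39: 1471 × 0.967 = 1422
40–59: 1082 × 0.949 = 1027
60–79: 1680 × 0.929 = 1561
80+: 1463 × 0.942 + 2517 × 0.663 = 1378 + 1669 = 3047
→ [1283, 1422, 1027, 1561, 3047]
[period 4]
Births: 1422 × 0.355 = 505  |  1027 × 0.535 = 549 — total 1054
20–39: 1283 × 0.967 = 1241
40–59: 1422 × 0.949 = 1349
60–79: 1027 × 0.929 = 954
80+: 1561 × 0.942 + 3047 × 0.663 = 1470 + 2020 = 3490
→ [1054, 1241, 1349, 954, 3490]
Dependents (band 0–19 + band 80+) = 1054 + 3490 = 4544; working-age = 3544; ratio = 4544/3544 × 100 = 128.2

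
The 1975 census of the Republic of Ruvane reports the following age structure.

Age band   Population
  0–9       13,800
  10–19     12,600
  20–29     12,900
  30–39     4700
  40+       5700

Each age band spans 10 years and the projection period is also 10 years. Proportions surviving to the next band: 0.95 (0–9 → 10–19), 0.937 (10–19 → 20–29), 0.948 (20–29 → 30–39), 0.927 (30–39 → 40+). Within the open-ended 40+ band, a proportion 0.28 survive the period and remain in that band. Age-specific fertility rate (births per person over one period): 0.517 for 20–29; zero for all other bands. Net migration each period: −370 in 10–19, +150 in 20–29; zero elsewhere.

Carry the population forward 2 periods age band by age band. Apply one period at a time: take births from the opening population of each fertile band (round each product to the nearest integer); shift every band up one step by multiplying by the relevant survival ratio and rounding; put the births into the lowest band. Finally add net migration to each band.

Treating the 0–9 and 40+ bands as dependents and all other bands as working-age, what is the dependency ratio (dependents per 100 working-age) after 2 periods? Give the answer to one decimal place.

65.3

Let band 1 be 0–9 through band 5 = 40+.
Period 1.
Births: 12900 × 0.517 = 6669
Band 2: 13800 × 0.95 = 13110
Band 3: 12600 × 0.937 = 11806
Band 4: 12900 × 0.948 = 12229
Band 5: 4700 × 0.927 + 5700 × 0.28 = 4357 + 1596 = 5953
Net migration: Band 2 − 370 → 12740; Band 3 + 150 → 11956
Population now: 0–9=6669, 10–19=12740, 20–29=11956, 30–39=12229, 40+=5953
Period 2.
Births: 11956 × 0.517 = 6181
Band 2: 6669 × 0.95 = 6336
Band 3: 12740 × 0.937 = 11937
Band 4: 11956 × 0.948 = 11334
Band 5: 12229 × 0.927 + 5953 × 0.28 = 11336 + 1667 = 13003
Net migration: Band 2 − 370 → 5966; Band 3 + 150 → 12087
Population now: 0–9=6181, 10–19=5966, 20–29=12087, 30–39=11334, 40+=13003
Dependents (band 0–9 + band 40+) = 6181 + 13003 = 19184; working-age = 29387; ratio = 19184/29387 × 100 = 65.3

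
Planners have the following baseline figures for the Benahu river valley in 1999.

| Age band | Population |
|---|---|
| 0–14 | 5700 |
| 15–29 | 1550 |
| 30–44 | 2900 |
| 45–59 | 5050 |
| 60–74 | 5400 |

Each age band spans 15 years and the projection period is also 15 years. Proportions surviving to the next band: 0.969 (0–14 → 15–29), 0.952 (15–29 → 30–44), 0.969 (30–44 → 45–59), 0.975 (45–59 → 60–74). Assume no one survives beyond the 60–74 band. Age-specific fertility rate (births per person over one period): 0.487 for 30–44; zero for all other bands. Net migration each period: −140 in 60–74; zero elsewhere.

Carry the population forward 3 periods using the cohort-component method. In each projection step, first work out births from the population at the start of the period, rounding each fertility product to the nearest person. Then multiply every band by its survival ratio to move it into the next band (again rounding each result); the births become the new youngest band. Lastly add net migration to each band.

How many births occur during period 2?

719

Let band 1 be 0–14 through band 5 = 60–74.
— Period 1 —
Births: 2900 × 0.487 = 1412
Band 2: 5700 × 0.969 = 5523
Band 3: 1550 × 0.952 = 1476
Band 4: 2900 × 0.969 = 2810
Band 5: 5050 × 0.975 = 4924
Net migration: Band 5 − 140 → 4784
→ [1412, 5523, 1476, 2810, 4784]
— Period 2 —
Births: 1476 × 0.487 = 719
Band 2: 1412 × 0.969 = 1368
Band 3: 5523 × 0.952 = 5258
Band 4: 1476 × 0.969 = 1430
Band 5: 2810 × 0.975 = 2740
Net migration: Band 5 − 140 → 2600
→ [719, 1368, 5258, 1430, 2600]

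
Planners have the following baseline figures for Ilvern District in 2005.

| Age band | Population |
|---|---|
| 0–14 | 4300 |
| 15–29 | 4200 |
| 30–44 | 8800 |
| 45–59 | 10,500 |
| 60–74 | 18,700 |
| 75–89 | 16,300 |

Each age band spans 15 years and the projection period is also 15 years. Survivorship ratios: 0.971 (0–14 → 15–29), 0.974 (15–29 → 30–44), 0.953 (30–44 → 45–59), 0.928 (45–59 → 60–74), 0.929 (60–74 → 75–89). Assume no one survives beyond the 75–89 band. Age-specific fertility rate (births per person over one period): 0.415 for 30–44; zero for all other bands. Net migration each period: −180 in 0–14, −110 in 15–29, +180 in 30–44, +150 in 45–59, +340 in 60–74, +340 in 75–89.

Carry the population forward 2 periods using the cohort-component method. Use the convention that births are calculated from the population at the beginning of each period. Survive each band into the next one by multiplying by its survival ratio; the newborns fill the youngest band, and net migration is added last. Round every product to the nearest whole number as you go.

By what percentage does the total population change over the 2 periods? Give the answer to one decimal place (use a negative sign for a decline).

-50.3

Let group 1 be 0–14 through group 6 = 75–89.
Period 1:
Births: 8800 × 0.415 = 3652
Group 2: 4300 × 0.971 = 4175
Group 3: 4200 × 0.974 = 4091
Group 4: 8800 × 0.953 = 8386
Group 5: 10500 × 0.928 = 9744
Group 6: 18700 × 0.929 = 17372
Net migration: Group 1 − 180 → 3472; Group 2 − 110 → 4065; Group 3 + 180 → 4271; Group 4 + 150 → 8536; Group 5 + 340 → 10084; Group 6 + 340 → 17712
Population now: 0–14=3472, 15–29=4065, 30–44=4271, 45–59=8536, 60–74=10084, 75–89=17712
Period 2:
Births: 4271 × 0.415 = 1772
Group 2: 3472 × 0.971 = 3371
Group 3: 4065 × 0.974 = 3959
Group 4: 4271 × 0.953 = 4070
Group 5: 8536 × 0.928 = 7921
Group 6: 10084 × 0.929 = 9368
Net migration: Group 1 − 180 → 1592; Group 2 − 110 → 3261; Group 3 + 180 → 4139; Group 4 + 150 → 4220; Group 5 + 340 → 8261; Group 6 + 340 → 9708
Population now: 0–14=1592, 15–29=3261, 30–44=4139, 45–59=4220, 60–74=8261, 75–89=9708
Total: 62800 → 31181; change = -31619; percentage change = -50.3%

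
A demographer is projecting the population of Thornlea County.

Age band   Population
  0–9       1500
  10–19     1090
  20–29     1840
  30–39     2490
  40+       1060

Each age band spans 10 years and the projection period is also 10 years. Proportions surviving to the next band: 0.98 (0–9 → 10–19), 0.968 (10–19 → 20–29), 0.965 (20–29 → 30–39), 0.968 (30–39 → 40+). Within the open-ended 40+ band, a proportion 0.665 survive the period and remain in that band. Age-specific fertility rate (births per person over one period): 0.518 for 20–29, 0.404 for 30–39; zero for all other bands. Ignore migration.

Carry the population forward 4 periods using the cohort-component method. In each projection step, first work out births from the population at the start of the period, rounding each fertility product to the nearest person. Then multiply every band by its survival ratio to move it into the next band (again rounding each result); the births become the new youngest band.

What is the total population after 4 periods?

(Groups numbered youngest = 1 to oldest = 5.)
Period 1.
Births: 1840 * 0.518 = 953 ; 2490 * 0.404 = 1006 ⇒ total 1959
Group 2: 1500 * 0.98 = 1470
Group 3: 1090 * 0.968 = 1055
Group 4: 1840 * 0.965 = 1776
Group 5: 2490 * 0.968 + 1060 * 0.665 = 2410 + 705 = 3115
Population now: 0–9=1959, 10–19=1470, 20–29=1055, 30–39=1776, 40+=3115
Period 2.
Births: 1055 * 0.518 = 546 ; 1776 * 0.404 = 718 ⇒ total 1264
Group 2: 1959 * 0.98 = 1920
Group 3: 1470 * 0.968 = 1423
Group 4: 1055 * 0.965 = 1018
Group 5: 1776 * 0.968 + 3115 * 0.665 = 1719 + 2071 = 3790
Population now: 0–9=1264, 10–19=1920, 20–29=1423, 30–39=1018, 40+=3790
Period 3.
Births: 1423 * 0.518 = 737 ; 1018 * 0.404 = 411 ⇒ total 1148
Group 2: 1264 * 0.98 = 1239
Group 3: 1920 * 0.968 = 1859
Group 4: 1423 * 0.965 = 1373
Group 5: 1018 * 0.968 + 3790 * 0.665 = 985 + 2520 = 3505
Population now: 0–9=1148, 10–19=1239, 20–29=1859, 30–39=1373, 40+=3505
Period 4.
Births: 1859 * 0.518 = 963 ; 1373 * 0.404 = 555 ⇒ total 1518
Group 2: 1148 * 0.98 = 1125
Group 3: 1239 * 0.968 = 1199
Group 4: 1859 * 0.965 = 1794
Group 5: 1373 * 0.968 + 3505 * 0.665 = 1329 + 2331 = 3660
Population now: 0–9=1518, 10–19=1125, 20–29=1199, 30–39=1794, 40+=3660
Total after period 4: 1518 + 1125 + 1199 + 1794 + 3660 = 9296

9296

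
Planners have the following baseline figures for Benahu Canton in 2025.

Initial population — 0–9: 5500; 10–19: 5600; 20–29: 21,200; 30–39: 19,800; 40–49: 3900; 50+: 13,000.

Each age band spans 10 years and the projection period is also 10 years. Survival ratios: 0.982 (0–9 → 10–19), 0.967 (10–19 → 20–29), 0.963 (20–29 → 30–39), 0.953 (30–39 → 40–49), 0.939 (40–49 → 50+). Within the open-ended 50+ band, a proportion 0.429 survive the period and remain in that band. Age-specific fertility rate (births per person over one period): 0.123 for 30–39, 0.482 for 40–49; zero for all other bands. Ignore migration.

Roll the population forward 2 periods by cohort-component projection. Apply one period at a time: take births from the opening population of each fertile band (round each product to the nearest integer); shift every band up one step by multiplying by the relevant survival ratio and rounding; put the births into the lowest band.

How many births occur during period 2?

11606

Let group 1 be 0–9 through group 6 = 50+.
— Period 1 —
Births: 19800 * 0.123 = 2435 ; 3900 * 0.482 = 1880 → 4315
Group 2: 5500 * 0.982 = 5401
Group 3: 5600 * 0.967 = 5415
Group 4: 21200 * 0.963 = 20416
Group 5: 19800 * 0.953 = 18869
Group 6: 3900 * 0.939 + 13000 * 0.429 = 3662 + 5577 = 9239
Giving 4315 / 5401 / 5415 / 20416 / 18869 / 9239.
— Period 2 —
Births: 20416 * 0.123 = 2511 ; 18869 * 0.482 = 9095 → 11606
Group 2: 4315 * 0.982 = 4237
Group 3: 5401 * 0.967 = 5223
Group 4: 5415 * 0.963 = 5215
Group 5: 20416 * 0.953 = 19456
Group 6: 18869 * 0.939 + 9239 * 0.429 = 17718 + 3964 = 21682
Giving 11606 / 4237 / 5223 / 5215 / 19456 / 21682.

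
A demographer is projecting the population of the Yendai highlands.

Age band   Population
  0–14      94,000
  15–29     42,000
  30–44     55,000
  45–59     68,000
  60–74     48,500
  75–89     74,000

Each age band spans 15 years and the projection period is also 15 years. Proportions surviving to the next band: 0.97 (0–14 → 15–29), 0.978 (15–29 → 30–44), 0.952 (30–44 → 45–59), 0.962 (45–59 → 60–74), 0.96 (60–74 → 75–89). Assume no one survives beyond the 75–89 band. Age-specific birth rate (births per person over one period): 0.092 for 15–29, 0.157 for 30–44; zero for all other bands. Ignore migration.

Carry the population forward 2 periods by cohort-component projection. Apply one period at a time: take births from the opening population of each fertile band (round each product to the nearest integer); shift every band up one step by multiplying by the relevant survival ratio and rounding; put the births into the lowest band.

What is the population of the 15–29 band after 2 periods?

12124

Period 1.
Births: 42000 × 0.092 = 3864 ; 55000 × 0.157 = 8635 → 12499
15–29: 94000 × 0.97 = 91180
30–44: 42000 × 0.978 = 41076
45–59: 55000 × 0.952 = 52360
60–74: 68000 × 0.962 = 65416
75–89: 48500 × 0.96 = 46560
End of period: [12499, 91180, 41076, 52360, 65416, 46560]
Period 2.
Births: 91180 × 0.092 = 8389 ; 41076 × 0.157 = 6449 → 14838
15–29: 12499 × 0.97 = 12124
30–44: 91180 × 0.978 = 89174
45–59: 41076 × 0.952 = 39104
60–74: 52360 × 0.962 = 50370
75–89: 65416 × 0.96 = 62799
End of period: [14838, 12124, 89174, 39104, 50370, 62799]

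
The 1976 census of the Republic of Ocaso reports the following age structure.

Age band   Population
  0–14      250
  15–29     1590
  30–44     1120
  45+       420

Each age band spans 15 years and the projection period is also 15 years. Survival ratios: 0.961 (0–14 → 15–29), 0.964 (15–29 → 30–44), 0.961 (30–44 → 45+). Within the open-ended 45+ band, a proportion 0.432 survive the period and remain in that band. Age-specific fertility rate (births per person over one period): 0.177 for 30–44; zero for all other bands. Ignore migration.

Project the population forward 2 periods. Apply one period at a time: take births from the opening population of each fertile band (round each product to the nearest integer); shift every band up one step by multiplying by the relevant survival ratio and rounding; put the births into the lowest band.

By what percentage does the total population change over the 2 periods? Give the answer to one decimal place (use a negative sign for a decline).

-19.9

[period 1]
Births: 1120 × 0.177 = 198
15–29: 250 × 0.961 = 240
30–44: 1590 × 0.964 = 1533
45+: 1120 × 0.961 + 420 × 0.432 = 1076 + 181 = 1257
End of period: [198, 240, 1533, 1257]
[period 2]
Births: 1533 × 0.177 = 271
15–29: 198 × 0.961 = 190
30–44: 240 × 0.964 = 231
45+: 1533 × 0.961 + 1257 × 0.432 = 1473 + 543 = 2016
End of period: [271, 190, 231, 2016]
Total: 3380 → 2708; change = -672; percentage change = -19.9%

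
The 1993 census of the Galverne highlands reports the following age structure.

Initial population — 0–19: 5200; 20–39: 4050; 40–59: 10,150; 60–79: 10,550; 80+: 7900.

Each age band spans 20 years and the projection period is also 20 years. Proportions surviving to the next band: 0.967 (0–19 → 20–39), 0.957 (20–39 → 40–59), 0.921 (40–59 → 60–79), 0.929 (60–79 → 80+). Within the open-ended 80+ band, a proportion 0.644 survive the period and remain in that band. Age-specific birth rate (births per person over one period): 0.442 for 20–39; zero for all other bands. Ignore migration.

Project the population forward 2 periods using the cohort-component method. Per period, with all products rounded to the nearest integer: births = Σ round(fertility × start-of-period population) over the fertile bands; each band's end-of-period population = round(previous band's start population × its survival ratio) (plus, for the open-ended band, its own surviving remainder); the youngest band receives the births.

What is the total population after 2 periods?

30608

Numbering the groups 1..5 from youngest to oldest:
After projecting period 1:
Births: 4050 × 0.442 = 1790
Group 2: 5200 × 0.967 = 5028
Group 3: 4050 × 0.957 = 3876
Group 4: 10150 × 0.921 = 9348
Group 5: 10550 × 0.929 + 7900 × 0.644 = 9801 + 5088 = 14889
End of period: [1790, 5028, 3876, 9348, 14889]
After projecting period 2:
Births: 5028 × 0.442 = 2222
Group 2: 1790 × 0.967 = 1731
Group 3: 5028 × 0.957 = 4812
Group 4: 3876 × 0.921 = 3570
Group 5: 9348 × 0.929 + 14889 × 0.644 = 8684 + 9589 = 18273
End of period: [2222, 1731, 4812, 3570, 18273]
Total after period 2: 2222 + 1731 + 4812 + 3570 + 18273 = 30608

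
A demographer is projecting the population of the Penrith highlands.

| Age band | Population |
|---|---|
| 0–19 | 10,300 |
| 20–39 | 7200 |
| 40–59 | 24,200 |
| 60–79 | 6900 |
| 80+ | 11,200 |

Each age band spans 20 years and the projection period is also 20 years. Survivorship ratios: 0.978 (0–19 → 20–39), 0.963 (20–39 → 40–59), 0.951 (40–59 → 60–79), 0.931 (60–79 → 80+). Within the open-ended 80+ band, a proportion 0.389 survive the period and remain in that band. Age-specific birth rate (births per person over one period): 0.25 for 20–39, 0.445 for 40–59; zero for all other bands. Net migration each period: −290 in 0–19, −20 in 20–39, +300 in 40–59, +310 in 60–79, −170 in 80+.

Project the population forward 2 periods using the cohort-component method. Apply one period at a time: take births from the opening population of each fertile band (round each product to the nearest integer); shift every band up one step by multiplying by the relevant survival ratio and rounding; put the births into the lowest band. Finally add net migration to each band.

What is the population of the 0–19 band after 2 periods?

5442

[period 1]
Births: 7200 × 0.25 = 1800, 24200 × 0.445 = 10769 ⇒ total 12569
20–39: 10300 × 0.978 = 10073
40–59: 7200 × 0.963 = 6934
60–79: 24200 × 0.951 = 23014
80+: 6900 × 0.931 + 11200 × 0.389 = 6424 + 4357 = 10781
Net migration: 0–19 − 290 → 12279; 20–39 − 20 → 10053; 40–59 + 300 → 7234; 60–79 + 310 → 23324; 80+ − 170 → 10611
Population now: 0–19=12279, 20–39=10053, 40–59=7234, 60–79=23324, 80+=10611
[period 2]
Births: 10053 × 0.25 = 2513, 7234 × 0.445 = 3219 ⇒ total 5732
20–39: 12279 × 0.978 = 12009
40–59: 10053 × 0.963 = 9681
60–79: 7234 × 0.951 = 6880
80+: 23324 × 0.931 + 10611 × 0.389 = 21715 + 4128 = 25843
Net migration: 0–19 − 290 → 5442; 20–39 − 20 → 11989; 40–59 + 300 → 9981; 60–79 + 310 → 7190; 80+ − 170 → 25673
Population now: 0–19=5442, 20–39=11989, 40–59=9981, 60–79=7190, 80+=25673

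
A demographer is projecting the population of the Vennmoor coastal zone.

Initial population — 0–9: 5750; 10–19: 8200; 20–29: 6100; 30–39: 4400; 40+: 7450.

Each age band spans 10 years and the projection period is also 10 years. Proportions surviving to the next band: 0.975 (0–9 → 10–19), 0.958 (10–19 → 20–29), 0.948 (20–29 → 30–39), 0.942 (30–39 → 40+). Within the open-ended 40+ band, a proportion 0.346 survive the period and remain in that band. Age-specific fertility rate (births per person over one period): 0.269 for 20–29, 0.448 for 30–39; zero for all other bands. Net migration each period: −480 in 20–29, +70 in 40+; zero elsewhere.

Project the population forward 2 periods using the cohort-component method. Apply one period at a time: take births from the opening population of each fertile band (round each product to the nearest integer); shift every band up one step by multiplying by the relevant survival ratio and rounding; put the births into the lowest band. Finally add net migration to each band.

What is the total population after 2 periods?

After projecting period 1:
Births: 6100 × 0.269 = 1641  |  4400 × 0.448 = 1971 ⇒ total 3612
10–19: 5750 × 0.975 = 5606
20–29: 8200 × 0.958 = 7856
30–39: 6100 × 0.948 = 5783
40+: 4400 × 0.942 + 7450 × 0.346 = 4145 + 2578 = 6723
Net migration: 20–29 − 480 → 7376; 40+ + 70 → 6793
End of period: [3612, 5606, 7376, 5783, 6793]
After projecting period 2:
Births: 7376 × 0.269 = 1984  |  5783 × 0.448 = 2591 ⇒ total 4575
10–19: 3612 × 0.975 = 3522
20–29: 5606 × 0.958 = 5371
30–39: 7376 × 0.948 = 6992
40+: 5783 × 0.942 + 6793 × 0.346 = 5448 + 2350 = 7798
Net migration: 20–29 − 480 → 4891; 40+ + 70 → 7868
End of period: [4575, 3522, 4891, 6992, 7868]
Total after period 2: 4575 + 3522 + 4891 + 6992 + 7868 = 27848

27848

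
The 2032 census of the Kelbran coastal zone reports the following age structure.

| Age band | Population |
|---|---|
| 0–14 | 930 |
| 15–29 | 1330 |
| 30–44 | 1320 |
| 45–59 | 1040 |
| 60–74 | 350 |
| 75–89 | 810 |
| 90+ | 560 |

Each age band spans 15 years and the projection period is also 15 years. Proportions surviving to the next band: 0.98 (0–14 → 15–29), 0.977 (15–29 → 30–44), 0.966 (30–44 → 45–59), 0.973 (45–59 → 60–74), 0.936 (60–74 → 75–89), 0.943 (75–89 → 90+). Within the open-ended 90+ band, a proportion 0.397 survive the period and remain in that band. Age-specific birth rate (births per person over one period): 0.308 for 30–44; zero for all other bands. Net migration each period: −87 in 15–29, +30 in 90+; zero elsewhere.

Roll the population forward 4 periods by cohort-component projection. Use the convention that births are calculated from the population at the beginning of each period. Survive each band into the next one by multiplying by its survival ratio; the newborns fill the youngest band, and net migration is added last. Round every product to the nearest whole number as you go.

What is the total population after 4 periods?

(Bands numbered youngest = 1 to oldest = 7.)
[period 1]
Births: 1320 × 0.308 = 407
Band 2: 930 × 0.98 = 911
Band 3: 1330 × 0.977 = 1299
Band 4: 1320 × 0.966 = 1275
Band 5: 1040 × 0.973 = 1012
Band 6: 350 × 0.936 = 328
Band 7: 810 × 0.943 + 560 × 0.397 = 764 + 222 = 986
Net migration: Band 2 − 87 → 824; Band 7 + 30 → 1016
End of period: [407, 824, 1299, 1275, 1012, 328, 1016]
[period 2]
Births: 1299 × 0.308 = 400
Band 2: 407 × 0.98 = 399
Band 3: 824 × 0.977 = 805
Band 4: 1299 × 0.966 = 1255
Band 5: 1275 × 0.973 = 1241
Band 6: 1012 × 0.936 = 947
Band 7: 328 × 0.943 + 1016 × 0.397 = 309 + 403 = 712
Net migration: Band 2 − 87 → 312; Band 7 + 30 → 742
End of period: [400, 312, 805, 1255, 1241, 947, 742]
[period 3]
Births: 805 × 0.308 = 248
Band 2: 400 × 0.98 = 392
Band 3: 312 × 0.977 = 305
Band 4: 805 × 0.966 = 778
Band 5: 1255 × 0.973 = 1221
Band 6: 1241 × 0.936 = 1162
Band 7: 947 × 0.943 + 742 × 0.397 = 893 + 295 = 1188
Net migration: Band 2 − 87 → 305; Band 7 + 30 → 1218
End of period: [248, 305, 305, 778, 1221, 1162, 1218]
[period 4]
Births: 305 × 0.308 = 94
Band 2: 248 × 0.98 = 243
Band 3: 305 × 0.977 = 298
Band 4: 305 × 0.966 = 295
Band 5: 778 × 0.973 = 757
Band 6: 1221 × 0.936 = 1143
Band 7: 1162 × 0.943 + 1218 × 0.397 = 1096 + 484 = 1580
Net migration: Band 2 − 87 → 156; Band 7 + 30 → 1610
End of period: [94, 156, 298, 295, 757, 1143, 1610]
Total after period 4: 94 + 156 + 298 + 295 + 757 + 1143 + 1610 = 4353

4353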